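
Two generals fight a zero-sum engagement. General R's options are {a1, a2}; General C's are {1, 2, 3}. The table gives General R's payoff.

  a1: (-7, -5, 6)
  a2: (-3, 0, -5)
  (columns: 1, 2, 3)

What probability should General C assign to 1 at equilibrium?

Row minima: a1 → -7, a2 → -5; maximin = -5.
Column maxima: 1 → -3, 2 → 0, 3 → 6; minimax = -3.
-5 ≠ -3, so there is no saddle point; optimal play is mixed.
2 is strictly dominated by 1 (it gives General R strictly more in every row), so General C never plays it.
On the remaining 2×2 (a1, a2 vs 1, 3):
Let General R play a1 with probability p. Expected payoff against 1: (-7)p + (-3)(1−p) = −4p − 3; against 3: 6p + (-5)(1−p) = 11p − 5.
Setting these equal: −4p − 3 = 11p − 5 ⇒ −15p = -2 ⇒ p = 2/15, and the value is (-4)·(2/15) − 3 = -53/15.
For General C: with q = P(1), equating a1's and a2's payoffs gives −13q + 6 = 2q − 5 ⇒ q = 11/15.

11/15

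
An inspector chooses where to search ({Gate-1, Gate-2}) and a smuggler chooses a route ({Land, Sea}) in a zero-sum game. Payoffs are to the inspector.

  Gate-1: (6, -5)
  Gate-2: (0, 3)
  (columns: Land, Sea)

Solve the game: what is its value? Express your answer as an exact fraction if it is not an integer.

Row minima: Gate-1 → -5, Gate-2 → 0; maximin = 0.
Column maxima: Land → 6, Sea → 3; minimax = 3.
0 ≠ 3, so there is no saddle point; optimal play is mixed.
Let the inspector play Gate-1 with probability p. Expected payoff against Land: 6p + 0(1−p) = 6p; against Sea: (-5)p + 3(1−p) = −8p + 3.
Setting these equal: 6p = −8p + 3 ⇒ 14p = 3 ⇒ p = 3/14, and the value is (6)·(3/14) = 9/7.
For the smuggler: with q = P(Land), equating Gate-1's and Gate-2's payoffs gives 11q − 5 = −3q + 3 ⇒ q = 4/7.

9/7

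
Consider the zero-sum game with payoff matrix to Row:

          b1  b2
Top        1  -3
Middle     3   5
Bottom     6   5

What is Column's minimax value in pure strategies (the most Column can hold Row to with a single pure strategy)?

Column maxima: b1 → 6, b2 → 5.
The smallest of these is 5.

5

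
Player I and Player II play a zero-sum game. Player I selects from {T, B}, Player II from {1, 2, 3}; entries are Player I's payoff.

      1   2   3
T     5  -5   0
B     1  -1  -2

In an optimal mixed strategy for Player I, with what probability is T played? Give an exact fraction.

1/6

Row minima: T → -5, B → -2; maximin = -2.
Column maxima: 1 → 5, 2 → -1, 3 → 0; minimax = -1.
-2 ≠ -1, so there is no saddle point; optimal play is mixed.
1 is strictly dominated by 2 (it gives Player I strictly more in every row), so Player II never plays it.
On the remaining 2×2 (T, B vs 2, 3):
Let Player I play T with probability p. Expected payoff against 2: (-5)p + (-1)(1−p) = −4p − 1; against 3: 0p + (-2)(1−p) = 2p − 2.
Setting these equal: −4p − 1 = 2p − 2 ⇒ −6p = -1 ⇒ p = 1/6, and the value is (-4)·(1/6) − 1 = -5/3.
For Player II: with q = P(2), equating T's and B's payoffs gives −5q = q − 2 ⇒ q = 1/3.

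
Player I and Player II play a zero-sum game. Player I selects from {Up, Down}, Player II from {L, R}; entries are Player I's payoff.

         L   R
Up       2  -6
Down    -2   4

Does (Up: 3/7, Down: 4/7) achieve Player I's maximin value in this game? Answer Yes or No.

Against L this mix gives (3/7)·2 + (4/7)·(-2) = -2/7.
Against R this mix gives (3/7)·(-6) + (4/7)·4 = -2/7.
All of Player II's active replies (L, R) yield -2/7, and no column does worse for Player I. The mix makes Player II indifferent and guarantees -2/7, so it is optimal.

Yes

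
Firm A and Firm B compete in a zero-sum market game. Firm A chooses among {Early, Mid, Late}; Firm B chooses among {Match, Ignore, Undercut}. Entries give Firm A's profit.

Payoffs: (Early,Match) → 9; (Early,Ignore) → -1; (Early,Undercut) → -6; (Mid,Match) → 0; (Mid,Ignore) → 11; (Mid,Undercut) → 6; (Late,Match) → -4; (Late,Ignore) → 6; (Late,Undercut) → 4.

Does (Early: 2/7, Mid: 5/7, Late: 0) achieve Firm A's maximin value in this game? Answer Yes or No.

Yes

Against Match this mix gives (2/7)·9 + (5/7)·0 = 18/7.
Against Ignore this mix gives (2/7)·(-1) + (5/7)·11 = 53/7.
Against Undercut this mix gives (2/7)·(-6) + (5/7)·6 = 18/7.
All of Firm B's active replies (Match, Undercut) yield 18/7, and no column does worse for Firm A. The mix makes Firm B indifferent and guarantees 18/7, so it is optimal.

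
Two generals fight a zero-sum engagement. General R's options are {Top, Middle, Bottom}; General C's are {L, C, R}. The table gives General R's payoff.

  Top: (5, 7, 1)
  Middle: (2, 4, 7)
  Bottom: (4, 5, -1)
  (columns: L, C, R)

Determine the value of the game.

Row minima: Top → 1, Middle → 2, Bottom → -1; maximin = 2.
Column maxima: L → 5, C → 7, R → 7; minimax = 5.
2 ≠ 5, so there is no saddle point; optimal play is mixed.
Bottom is strictly dominated by Top, so General R never plays it.
C is strictly dominated by L (it gives General R strictly more in every row), so General C never plays it.
On the remaining 2×2 (Top, Middle vs L, R):
Let General R play Top with probability p. Expected payoff against L: 5p + 2(1−p) = 3p + 2; against R: 1p + 7(1−p) = −6p + 7.
Setting these equal: 3p + 2 = −6p + 7 ⇒ 9p = 5 ⇒ p = 5/9, and the value is (3)·(5/9) + 2 = 11/3.
For General C: with q = P(L), equating Top's and Middle's payoffs gives 4q + 1 = −5q + 7 ⇒ q = 2/3.

11/3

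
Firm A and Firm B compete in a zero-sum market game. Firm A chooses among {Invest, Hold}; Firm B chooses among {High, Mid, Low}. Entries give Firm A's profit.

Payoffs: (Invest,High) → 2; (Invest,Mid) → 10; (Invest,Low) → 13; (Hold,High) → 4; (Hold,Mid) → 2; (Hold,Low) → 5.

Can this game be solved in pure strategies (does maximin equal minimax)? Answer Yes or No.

No

Row minima: Invest → 2, Hold → 2; maximin = 2.
Column maxima: High → 4, Mid → 10, Low → 13; minimax = 4.
2 ≠ 4, so no pure-strategy equilibrium exists.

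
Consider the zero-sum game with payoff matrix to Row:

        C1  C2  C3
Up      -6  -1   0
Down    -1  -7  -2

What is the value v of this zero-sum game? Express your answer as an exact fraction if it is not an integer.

Row minima: Up → -6, Down → -7; maximin = -6.
Column maxima: C1 → -1, C2 → -1, C3 → 0; minimax = -1.
-6 ≠ -1, so there is no saddle point; optimal play is mixed.
C3 is strictly dominated by C2 (it gives Row strictly more in every row), so Column never plays it.
On the remaining 2×2 (Up, Down vs C1, C2):
Let Row play Up with probability p. Expected payoff against C1: (-6)p + (-1)(1−p) = −5p − 1; against C2: (-1)p + (-7)(1−p) = 6p − 7.
Setting these equal: −5p − 1 = 6p − 7 ⇒ −11p = -6 ⇒ p = 6/11, and the value is (-5)·(6/11) − 1 = -41/11.
For Column: with q = P(C1), equating Up's and Down's payoffs gives −5q − 1 = 6q − 7 ⇒ q = 6/11.

-41/11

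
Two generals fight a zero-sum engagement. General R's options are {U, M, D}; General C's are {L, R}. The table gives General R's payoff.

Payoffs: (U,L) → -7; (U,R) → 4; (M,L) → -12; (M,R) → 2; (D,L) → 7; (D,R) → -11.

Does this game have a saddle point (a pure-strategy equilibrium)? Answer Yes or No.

No

Row minima: U → -7, M → -12, D → -11; maximin = -7.
Column maxima: L → 7, R → 4; minimax = 4.
-7 ≠ 4, so no pure-strategy equilibrium exists.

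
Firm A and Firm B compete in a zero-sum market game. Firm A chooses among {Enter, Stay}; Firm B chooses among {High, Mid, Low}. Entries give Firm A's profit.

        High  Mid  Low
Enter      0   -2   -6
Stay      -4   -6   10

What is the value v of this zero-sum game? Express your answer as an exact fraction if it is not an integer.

-14/5

Row minima: Enter → -6, Stay → -6; maximin = -6.
Column maxima: High → 0, Mid → -2, Low → 10; minimax = -2.
-6 ≠ -2, so there is no saddle point; optimal play is mixed.
High is strictly dominated by Mid (it gives Firm A strictly more in every row), so Firm B never plays it.
On the remaining 2×2 (Enter, Stay vs Mid, Low):
Let Firm A play Enter with probability p. Expected payoff against Mid: (-2)p + (-6)(1−p) = 4p − 6; against Low: (-6)p + 10(1−p) = −16p + 10.
Setting these equal: 4p − 6 = −16p + 10 ⇒ 20p = 16 ⇒ p = 4/5, and the value is (4)·(4/5) − 6 = -14/5.
For Firm B: with q = P(Mid), equating Enter's and Stay's payoffs gives 4q − 6 = −16q + 10 ⇒ q = 4/5.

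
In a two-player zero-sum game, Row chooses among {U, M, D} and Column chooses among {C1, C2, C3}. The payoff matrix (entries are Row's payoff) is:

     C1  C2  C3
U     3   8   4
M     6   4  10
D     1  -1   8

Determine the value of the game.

Row minima: U → 3, M → 4, D → -1; maximin = 4.
Column maxima: C1 → 6, C2 → 8, C3 → 10; minimax = 6.
4 ≠ 6, so there is no saddle point; optimal play is mixed.
D is strictly dominated by M, so Row never plays it.
C3 is strictly dominated by C1 (it gives Row strictly more in every row), so Column never plays it.
On the remaining 2×2 (U, M vs C1, C2):
Let Row play U with probability p. Expected payoff against C1: 3p + 6(1−p) = −3p + 6; against C2: 8p + 4(1−p) = 4p + 4.
Setting these equal: −3p + 6 = 4p + 4 ⇒ −7p = -2 ⇒ p = 2/7, and the value is (-3)·(2/7) + 6 = 36/7.
For Column: with q = P(C1), equating U's and M's payoffs gives −5q + 8 = 2q + 4 ⇒ q = 4/7.

36/7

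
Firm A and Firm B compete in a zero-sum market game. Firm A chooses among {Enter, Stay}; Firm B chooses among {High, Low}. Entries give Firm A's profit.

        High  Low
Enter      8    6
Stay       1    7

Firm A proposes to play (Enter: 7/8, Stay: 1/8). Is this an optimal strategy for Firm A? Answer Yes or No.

No

Against High this mix gives (7/8)·8 + (1/8)·1 = 57/8.
Against Low this mix gives (7/8)·6 + (1/8)·7 = 49/8.
Firm B will play Low, holding Firm A to 49/8. Shifting weight toward the row that does better against Low would raise this floor (the equalizing mix achieves 25/4 against both Low and High), so the proposed strategy is not optimal.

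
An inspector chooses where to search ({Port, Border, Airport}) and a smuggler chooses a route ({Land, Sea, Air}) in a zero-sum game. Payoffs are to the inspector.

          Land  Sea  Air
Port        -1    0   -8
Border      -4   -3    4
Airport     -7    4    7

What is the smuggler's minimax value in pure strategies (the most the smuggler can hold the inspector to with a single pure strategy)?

Column maxima: Land → -1, Sea → 4, Air → 7.
The smallest of these is -1.

-1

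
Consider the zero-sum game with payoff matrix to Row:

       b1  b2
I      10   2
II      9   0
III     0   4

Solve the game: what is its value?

Row minima: I → 2, II → 0, III → 0; maximin = 2.
Column maxima: b1 → 10, b2 → 4; minimax = 4.
2 ≠ 4, so there is no saddle point; optimal play is mixed.
II is strictly dominated by I, so Row never plays it.
On the remaining 2×2 (I, III vs b1, b2):
Let Row play I with probability p. Expected payoff against b1: 10p + 0(1−p) = 10p; against b2: 2p + 4(1−p) = −2p + 4.
Setting these equal: 10p = −2p + 4 ⇒ 12p = 4 ⇒ p = 1/3, and the value is (10)·(1/3) = 10/3.
For Column: with q = P(b1), equating I's and III's payoffs gives 8q + 2 = −4q + 4 ⇒ q = 1/6.

10/3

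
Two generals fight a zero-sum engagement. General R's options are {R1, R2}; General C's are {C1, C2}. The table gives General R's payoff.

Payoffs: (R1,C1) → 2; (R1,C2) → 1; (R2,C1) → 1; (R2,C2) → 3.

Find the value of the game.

5/3

Row minima: R1 → 1, R2 → 1; maximin = 1.
Column maxima: C1 → 2, C2 → 3; minimax = 2.
1 ≠ 2, so there is no saddle point; optimal play is mixed.
Let General R play R1 with probability p. Expected payoff against C1: 2p + 1(1−p) = p + 1; against C2: 1p + 3(1−p) = −2p + 3.
Setting these equal: p + 1 = −2p + 3 ⇒ 3p = 2 ⇒ p = 2/3, and the value is (1)·(2/3) + 1 = 5/3.
For General C: with q = P(C1), equating R1's and R2's payoffs gives q + 1 = −2q + 3 ⇒ q = 2/3.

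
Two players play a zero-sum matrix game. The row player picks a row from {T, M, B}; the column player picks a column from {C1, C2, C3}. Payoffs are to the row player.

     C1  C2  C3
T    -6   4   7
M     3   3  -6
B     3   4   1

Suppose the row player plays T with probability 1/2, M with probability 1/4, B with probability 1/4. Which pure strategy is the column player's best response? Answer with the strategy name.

C1

If the column player plays C1, the row player's expected payoff is (1/2)·(-6) + (1/4)·3 + (1/4)·3 = -3/2.
If the column player plays C2, the row player's expected payoff is (1/2)·4 + (1/4)·3 + (1/4)·4 = 15/4.
If the column player plays C3, the row player's expected payoff is (1/2)·7 + (1/4)·(-6) + (1/4)·1 = 9/4.
The column player minimizes the row player's payoff; the smallest is -3/2, so the best response is C1.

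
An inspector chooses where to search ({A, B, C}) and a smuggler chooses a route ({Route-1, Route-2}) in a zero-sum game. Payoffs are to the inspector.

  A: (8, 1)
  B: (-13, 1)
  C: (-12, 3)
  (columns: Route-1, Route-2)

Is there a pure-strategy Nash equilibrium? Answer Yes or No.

No

Row minima: A → 1, B → -13, C → -12; maximin = 1.
Column maxima: Route-1 → 8, Route-2 → 3; minimax = 3.
1 ≠ 3, so no pure-strategy equilibrium exists.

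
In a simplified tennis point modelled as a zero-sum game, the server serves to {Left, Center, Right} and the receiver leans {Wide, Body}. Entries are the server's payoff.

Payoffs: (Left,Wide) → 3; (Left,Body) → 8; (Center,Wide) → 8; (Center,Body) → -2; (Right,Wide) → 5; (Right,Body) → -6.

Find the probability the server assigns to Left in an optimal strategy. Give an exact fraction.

Row minima: Left → 3, Center → -2, Right → -6; maximin = 3.
Column maxima: Wide → 8, Body → 8; minimax = 8.
3 ≠ 8, so there is no saddle point; optimal play is mixed.
Right is strictly dominated by Center, so the server never plays it.
On the remaining 2×2 (Left, Center vs Wide, Body):
Let the server play Left with probability p. Expected payoff against Wide: 3p + 8(1−p) = −5p + 8; against Body: 8p + (-2)(1−p) = 10p − 2.
Setting these equal: −5p + 8 = 10p − 2 ⇒ −15p = -10 ⇒ p = 2/3, and the value is (-5)·(2/3) + 8 = 14/3.
For the receiver: with q = P(Wide), equating Left's and Center's payoffs gives −5q + 8 = 10q − 2 ⇒ q = 2/3.

2/3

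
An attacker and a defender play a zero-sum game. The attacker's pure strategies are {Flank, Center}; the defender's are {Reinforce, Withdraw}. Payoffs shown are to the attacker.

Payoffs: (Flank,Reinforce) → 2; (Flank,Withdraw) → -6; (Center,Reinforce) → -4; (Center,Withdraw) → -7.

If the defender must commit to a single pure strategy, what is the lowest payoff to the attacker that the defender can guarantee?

Column maxima: Reinforce → 2, Withdraw → -6.
The smallest of these is -6.

-6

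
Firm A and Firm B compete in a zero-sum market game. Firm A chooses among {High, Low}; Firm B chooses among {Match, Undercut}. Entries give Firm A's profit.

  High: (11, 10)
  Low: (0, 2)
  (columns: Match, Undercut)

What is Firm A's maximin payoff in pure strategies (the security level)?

Row minima: High → 10, Low → 0.
The best of these is 10.

10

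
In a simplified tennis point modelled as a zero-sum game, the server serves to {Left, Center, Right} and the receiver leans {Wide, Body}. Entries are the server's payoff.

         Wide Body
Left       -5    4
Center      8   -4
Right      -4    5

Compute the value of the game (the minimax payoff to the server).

Row minima: Left → -5, Center → -4, Right → -4; maximin = -4.
Column maxima: Wide → 8, Body → 5; minimax = 5.
-4 ≠ 5, so there is no saddle point; optimal play is mixed.
Left is strictly dominated by Right, so the server never plays it.
On the remaining 2×2 (Center, Right vs Wide, Body):
Let the server play Center with probability p. Expected payoff against Wide: 8p + (-4)(1−p) = 12p − 4; against Body: (-4)p + 5(1−p) = −9p + 5.
Setting these equal: 12p − 4 = −9p + 5 ⇒ 21p = 9 ⇒ p = 3/7, and the value is (12)·(3/7) − 4 = 8/7.
For the receiver: with q = P(Wide), equating Center's and Right's payoffs gives 12q − 4 = −9q + 5 ⇒ q = 3/7.

8/7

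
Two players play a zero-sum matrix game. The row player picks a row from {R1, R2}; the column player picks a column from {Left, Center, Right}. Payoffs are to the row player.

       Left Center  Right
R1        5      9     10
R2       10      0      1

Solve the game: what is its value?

Row minima: R1 → 5, R2 → 0; maximin = 5.
Column maxima: Left → 10, Center → 9, Right → 10; minimax = 9.
5 ≠ 9, so there is no saddle point; optimal play is mixed.
Right is strictly dominated by Center (it gives the row player strictly more in every row), so the column player never plays it.
On the remaining 2×2 (R1, R2 vs Left, Center):
Let the row player play R1 with probability p. Expected payoff against Left: 5p + 10(1−p) = −5p + 10; against Center: 9p + 0(1−p) = 9p.
Setting these equal: −5p + 10 = 9p ⇒ −14p = -10 ⇒ p = 5/7, and the value is (-5)·(5/7) + 10 = 45/7.
For the column player: with q = P(Left), equating R1's and R2's payoffs gives −4q + 9 = 10q ⇒ q = 9/14.

45/7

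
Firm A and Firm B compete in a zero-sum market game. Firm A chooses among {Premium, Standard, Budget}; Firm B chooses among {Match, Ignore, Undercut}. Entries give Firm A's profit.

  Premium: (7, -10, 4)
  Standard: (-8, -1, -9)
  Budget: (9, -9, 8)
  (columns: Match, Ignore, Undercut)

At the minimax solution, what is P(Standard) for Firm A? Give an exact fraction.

17/25

Row minima: Premium → -10, Standard → -9, Budget → -9; maximin = -9.
Column maxima: Match → 9, Ignore → -1, Undercut → 8; minimax = -1.
-9 ≠ -1, so there is no saddle point; optimal play is mixed.
Premium is strictly dominated by Budget, so Firm A never plays it.
Match is strictly dominated by Undercut (it gives Firm A strictly more in every row), so Firm B never plays it.
On the remaining 2×2 (Standard, Budget vs Ignore, Undercut):
Let Firm A play Standard with probability p. Expected payoff against Ignore: (-1)p + (-9)(1−p) = 8p − 9; against Undercut: (-9)p + 8(1−p) = −17p + 8.
Setting these equal: 8p − 9 = −17p + 8 ⇒ 25p = 17 ⇒ p = 17/25, and the value is (8)·(17/25) − 9 = -89/25.
For Firm B: with q = P(Ignore), equating Standard's and Budget's payoffs gives 8q − 9 = −17q + 8 ⇒ q = 17/25.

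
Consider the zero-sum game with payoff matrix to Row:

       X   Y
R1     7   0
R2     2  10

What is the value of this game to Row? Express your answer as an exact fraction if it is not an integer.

Row minima: R1 → 0, R2 → 2; maximin = 2.
Column maxima: X → 7, Y → 10; minimax = 7.
2 ≠ 7, so there is no saddle point; optimal play is mixed.
Let Row play R1 with probability p. Expected payoff against X: 7p + 2(1−p) = 5p + 2; against Y: 0p + 10(1−p) = −10p + 10.
Setting these equal: 5p + 2 = −10p + 10 ⇒ 15p = 8 ⇒ p = 8/15, and the value is (5)·(8/15) + 2 = 14/3.
For Column: with q = P(X), equating R1's and R2's payoffs gives 7q = −8q + 10 ⇒ q = 2/3.

14/3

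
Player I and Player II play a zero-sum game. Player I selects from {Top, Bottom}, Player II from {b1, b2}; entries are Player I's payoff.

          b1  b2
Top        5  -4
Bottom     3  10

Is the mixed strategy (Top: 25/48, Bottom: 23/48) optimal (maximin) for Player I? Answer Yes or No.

Against b1 this mix gives (25/48)·5 + (23/48)·3 = 97/24.
Against b2 this mix gives (25/48)·(-4) + (23/48)·10 = 65/24.
Player II will play b2, holding Player I to 65/24. Shifting weight toward the row that does better against b2 would raise this floor (the equalizing mix achieves 31/8 against both b2 and b1), so the proposed strategy is not optimal.

No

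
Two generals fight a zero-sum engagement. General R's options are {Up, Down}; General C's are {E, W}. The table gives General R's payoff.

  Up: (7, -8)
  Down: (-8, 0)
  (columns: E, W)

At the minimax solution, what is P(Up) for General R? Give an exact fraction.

8/23

Row minima: Up → -8, Down → -8; maximin = -8.
Column maxima: E → 7, W → 0; minimax = 0.
-8 ≠ 0, so there is no saddle point; optimal play is mixed.
Let General R play Up with probability p. Expected payoff against E: 7p + (-8)(1−p) = 15p − 8; against W: (-8)p + 0(1−p) = −8p.
Setting these equal: 15p − 8 = −8p ⇒ 23p = 8 ⇒ p = 8/23, and the value is (15)·(8/23) − 8 = -64/23.
For General C: with q = P(E), equating Up's and Down's payoffs gives 15q − 8 = −8q ⇒ q = 8/23.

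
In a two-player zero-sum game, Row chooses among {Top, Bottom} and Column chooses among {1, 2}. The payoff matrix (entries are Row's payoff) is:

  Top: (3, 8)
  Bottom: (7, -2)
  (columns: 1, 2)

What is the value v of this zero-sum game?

Row minima: Top → 3, Bottom → -2; maximin = 3.
Column maxima: 1 → 7, 2 → 8; minimax = 7.
3 ≠ 7, so there is no saddle point; optimal play is mixed.
Let Row play Top with probability p. Expected payoff against 1: 3p + 7(1−p) = −4p + 7; against 2: 8p + (-2)(1−p) = 10p − 2.
Setting these equal: −4p + 7 = 10p − 2 ⇒ −14p = -9 ⇒ p = 9/14, and the value is (-4)·(9/14) + 7 = 31/7.
For Column: with q = P(1), equating Top's and Bottom's payoffs gives −5q + 8 = 9q − 2 ⇒ q = 5/7.

31/7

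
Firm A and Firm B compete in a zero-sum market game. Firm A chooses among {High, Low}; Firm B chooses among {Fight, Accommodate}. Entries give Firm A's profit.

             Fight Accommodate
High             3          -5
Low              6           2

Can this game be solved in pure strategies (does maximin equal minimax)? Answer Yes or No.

Row minima: High → -5, Low → 2; maximin = 2.
Column maxima: Fight → 6, Accommodate → 2; minimax = 2.
maximin = minimax = 2, so a saddle point exists.

Yes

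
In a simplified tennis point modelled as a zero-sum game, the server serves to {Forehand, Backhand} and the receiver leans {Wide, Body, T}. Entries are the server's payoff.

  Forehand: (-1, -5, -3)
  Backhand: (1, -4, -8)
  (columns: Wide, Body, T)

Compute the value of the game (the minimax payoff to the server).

-14/3

Row minima: Forehand → -5, Backhand → -8; maximin = -5.
Column maxima: Wide → 1, Body → -4, T → -3; minimax = -4.
-5 ≠ -4, so there is no saddle point; optimal play is mixed.
Wide is strictly dominated by Body (it gives the server strictly more in every row), so the receiver never plays it.
On the remaining 2×2 (Forehand, Backhand vs Body, T):
Let the server play Forehand with probability p. Expected payoff against Body: (-5)p + (-4)(1−p) = −p − 4; against T: (-3)p + (-8)(1−p) = 5p − 8.
Setting these equal: −p − 4 = 5p − 8 ⇒ −6p = -4 ⇒ p = 2/3, and the value is (-1)·(2/3) − 4 = -14/3.
For the receiver: with q = P(Body), equating Forehand's and Backhand's payoffs gives −2q − 3 = 4q − 8 ⇒ q = 5/6.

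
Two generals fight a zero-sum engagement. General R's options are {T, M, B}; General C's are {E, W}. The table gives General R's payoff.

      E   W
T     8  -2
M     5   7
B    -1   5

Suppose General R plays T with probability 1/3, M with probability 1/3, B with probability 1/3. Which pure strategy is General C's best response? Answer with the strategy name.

If General C plays E, General R's expected payoff is (1/3)·8 + (1/3)·5 + (1/3)·(-1) = 4.
If General C plays W, General R's expected payoff is (1/3)·(-2) + (1/3)·7 + (1/3)·5 = 10/3.
General C minimizes General R's payoff; the smallest is 10/3, so the best response is W.

W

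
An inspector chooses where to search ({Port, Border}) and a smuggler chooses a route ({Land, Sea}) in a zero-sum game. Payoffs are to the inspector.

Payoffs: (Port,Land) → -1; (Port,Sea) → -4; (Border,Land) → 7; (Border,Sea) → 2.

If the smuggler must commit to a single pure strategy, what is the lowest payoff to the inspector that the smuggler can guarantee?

Column maxima: Land → 7, Sea → 2.
The smallest of these is 2.

2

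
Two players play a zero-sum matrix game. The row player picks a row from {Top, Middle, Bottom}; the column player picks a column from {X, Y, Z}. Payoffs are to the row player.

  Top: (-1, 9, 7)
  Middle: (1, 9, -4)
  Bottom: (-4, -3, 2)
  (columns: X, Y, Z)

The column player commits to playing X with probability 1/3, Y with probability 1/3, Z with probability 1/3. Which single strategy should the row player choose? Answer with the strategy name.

Expected payoff of Top: (1/3)·(-1) + (1/3)·9 + (1/3)·7 = 5.
Expected payoff of Middle: (1/3)·1 + (1/3)·9 + (1/3)·(-4) = 2.
Expected payoff of Bottom: (1/3)·(-4) + (1/3)·(-3) + (1/3)·2 = -5/3.
The largest is 5, so the row player's best response is Top.

Top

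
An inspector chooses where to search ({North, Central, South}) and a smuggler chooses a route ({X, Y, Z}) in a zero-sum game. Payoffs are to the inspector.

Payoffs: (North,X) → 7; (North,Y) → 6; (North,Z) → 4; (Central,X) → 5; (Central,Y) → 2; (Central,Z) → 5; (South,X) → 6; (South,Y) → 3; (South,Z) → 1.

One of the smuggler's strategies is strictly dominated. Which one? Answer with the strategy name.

Y holds the inspector's payoff strictly below X in every row: 6 < 7, 2 < 5, 3 < 6.
So X is strictly dominated for the smuggler.

X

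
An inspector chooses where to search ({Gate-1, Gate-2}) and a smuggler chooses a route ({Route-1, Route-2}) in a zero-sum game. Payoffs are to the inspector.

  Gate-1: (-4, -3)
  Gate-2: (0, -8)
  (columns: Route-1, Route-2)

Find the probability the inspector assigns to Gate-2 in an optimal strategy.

1/9

Row minima: Gate-1 → -4, Gate-2 → -8; maximin = -4.
Column maxima: Route-1 → 0, Route-2 → -3; minimax = -3.
-4 ≠ -3, so there is no saddle point; optimal play is mixed.
Let the inspector play Gate-1 with probability p. Expected payoff against Route-1: (-4)p + 0(1−p) = −4p; against Route-2: (-3)p + (-8)(1−p) = 5p − 8.
Setting these equal: −4p = 5p − 8 ⇒ −9p = -8 ⇒ p = 8/9, and the value is (-4)·(8/9) = -32/9.
For the smuggler: with q = P(Route-1), equating Gate-1's and Gate-2's payoffs gives −q − 3 = 8q − 8 ⇒ q = 5/9.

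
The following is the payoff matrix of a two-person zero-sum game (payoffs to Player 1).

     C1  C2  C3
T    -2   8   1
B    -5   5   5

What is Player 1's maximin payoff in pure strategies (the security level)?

Row minima: T → -2, B → -5.
The best of these is -2.

-2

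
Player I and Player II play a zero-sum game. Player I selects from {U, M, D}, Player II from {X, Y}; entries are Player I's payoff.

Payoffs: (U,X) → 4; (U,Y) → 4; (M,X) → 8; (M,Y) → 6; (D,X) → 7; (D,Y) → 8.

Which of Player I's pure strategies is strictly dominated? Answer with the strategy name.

U

M gives a strictly higher payoff than U against every column: 8 > 4, 6 > 4.
So U is strictly dominated and Player I never plays it.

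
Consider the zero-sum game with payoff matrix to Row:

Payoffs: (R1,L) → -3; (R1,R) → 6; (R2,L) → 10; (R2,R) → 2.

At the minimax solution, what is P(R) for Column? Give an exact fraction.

Row minima: R1 → -3, R2 → 2; maximin = 2.
Column maxima: L → 10, R → 6; minimax = 6.
2 ≠ 6, so there is no saddle point; optimal play is mixed.
Let Row play R1 with probability p. Expected payoff against L: (-3)p + 10(1−p) = −13p + 10; against R: 6p + 2(1−p) = 4p + 2.
Setting these equal: −13p + 10 = 4p + 2 ⇒ −17p = -8 ⇒ p = 8/17, and the value is (-13)·(8/17) + 10 = 66/17.
For Column: with q = P(L), equating R1's and R2's payoffs gives −9q + 6 = 8q + 2 ⇒ q = 4/17.

13/17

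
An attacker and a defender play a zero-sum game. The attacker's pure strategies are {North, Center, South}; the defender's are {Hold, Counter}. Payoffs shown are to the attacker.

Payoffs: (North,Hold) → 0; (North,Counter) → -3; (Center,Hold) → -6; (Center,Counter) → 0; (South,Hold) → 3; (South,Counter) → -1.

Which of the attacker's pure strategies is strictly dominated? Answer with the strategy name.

North

South gives a strictly higher payoff than North against every column: 3 > 0, -1 > -3.
So North is strictly dominated and the attacker never plays it.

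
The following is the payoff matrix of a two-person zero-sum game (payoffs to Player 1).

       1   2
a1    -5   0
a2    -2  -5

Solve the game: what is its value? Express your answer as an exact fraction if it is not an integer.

Row minima: a1 → -5, a2 → -5; maximin = -5.
Column maxima: 1 → -2, 2 → 0; minimax = -2.
-5 ≠ -2, so there is no saddle point; optimal play is mixed.
Let Player 1 play a1 with probability p. Expected payoff against 1: (-5)p + (-2)(1−p) = −3p − 2; against 2: 0p + (-5)(1−p) = 5p − 5.
Setting these equal: −3p − 2 = 5p − 5 ⇒ −8p = -3 ⇒ p = 3/8, and the value is (-3)·(3/8) − 2 = -25/8.
For Player 2: with q = P(1), equating a1's and a2's payoffs gives −5q = 3q − 5 ⇒ q = 5/8.

-25/8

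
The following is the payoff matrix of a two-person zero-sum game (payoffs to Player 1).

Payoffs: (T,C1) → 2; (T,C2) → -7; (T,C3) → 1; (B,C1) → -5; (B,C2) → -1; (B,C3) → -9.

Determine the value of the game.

-4

Row minima: T → -7, B → -9; maximin = -7.
Column maxima: C1 → 2, C2 → -1, C3 → 1; minimax = -1.
-7 ≠ -1, so there is no saddle point; optimal play is mixed.
C1 is strictly dominated by C3 (it gives Player 1 strictly more in every row), so Player 2 never plays it.
On the remaining 2×2 (T, B vs C2, C3):
Let Player 1 play T with probability p. Expected payoff against C2: (-7)p + (-1)(1−p) = −6p − 1; against C3: 1p + (-9)(1−p) = 10p − 9.
Setting these equal: −6p − 1 = 10p − 9 ⇒ −16p = -8 ⇒ p = 1/2, and the value is (-6)·(1/2) − 1 = -4.
For Player 2: with q = P(C2), equating T's and B's payoffs gives −8q + 1 = 8q − 9 ⇒ q = 5/8.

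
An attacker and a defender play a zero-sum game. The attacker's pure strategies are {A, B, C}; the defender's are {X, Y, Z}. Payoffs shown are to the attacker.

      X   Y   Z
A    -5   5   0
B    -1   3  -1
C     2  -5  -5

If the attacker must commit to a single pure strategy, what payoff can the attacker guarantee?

-1

Row minima: A → -5, B → -1, C → -5.
The best of these is -1.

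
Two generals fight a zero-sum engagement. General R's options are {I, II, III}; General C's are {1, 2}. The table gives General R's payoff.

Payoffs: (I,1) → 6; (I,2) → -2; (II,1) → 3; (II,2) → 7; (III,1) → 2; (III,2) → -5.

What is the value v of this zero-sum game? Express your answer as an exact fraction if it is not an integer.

4

Row minima: I → -2, II → 3, III → -5; maximin = 3.
Column maxima: 1 → 6, 2 → 7; minimax = 6.
3 ≠ 6, so there is no saddle point; optimal play is mixed.
III is strictly dominated by I, so General R never plays it.
On the remaining 2×2 (I, II vs 1, 2):
Let General R play I with probability p. Expected payoff against 1: 6p + 3(1−p) = 3p + 3; against 2: (-2)p + 7(1−p) = −9p + 7.
Setting these equal: 3p + 3 = −9p + 7 ⇒ 12p = 4 ⇒ p = 1/3, and the value is (3)·(1/3) + 3 = 4.
For General C: with q = P(1), equating I's and II's payoffs gives 8q − 2 = −4q + 7 ⇒ q = 3/4.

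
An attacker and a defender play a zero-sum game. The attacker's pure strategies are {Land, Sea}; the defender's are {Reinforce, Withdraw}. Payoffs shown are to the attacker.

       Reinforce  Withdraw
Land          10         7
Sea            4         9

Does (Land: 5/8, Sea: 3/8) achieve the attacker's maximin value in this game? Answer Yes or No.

Yes

Against Reinforce this mix gives (5/8)·10 + (3/8)·4 = 31/4.
Against Withdraw this mix gives (5/8)·7 + (3/8)·9 = 31/4.
All of the defender's active replies (Reinforce, Withdraw) yield 31/4, and no column does worse for the attacker. The mix makes the defender indifferent and guarantees 31/4, so it is optimal.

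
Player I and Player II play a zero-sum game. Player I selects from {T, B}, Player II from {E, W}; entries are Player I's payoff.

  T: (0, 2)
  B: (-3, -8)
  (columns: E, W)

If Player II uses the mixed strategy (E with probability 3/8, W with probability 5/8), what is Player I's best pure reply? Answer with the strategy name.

Expected payoff of T: (3/8)·0 + (5/8)·2 = 5/4.
Expected payoff of B: (3/8)·(-3) + (5/8)·(-8) = -49/8.
The largest is 5/4, so Player I's best response is T.

T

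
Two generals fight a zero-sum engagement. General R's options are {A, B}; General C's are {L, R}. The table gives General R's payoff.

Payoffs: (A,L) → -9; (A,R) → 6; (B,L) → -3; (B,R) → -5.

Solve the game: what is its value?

-63/17

Row minima: A → -9, B → -5; maximin = -5.
Column maxima: L → -3, R → 6; minimax = -3.
-5 ≠ -3, so there is no saddle point; optimal play is mixed.
Let General R play A with probability p. Expected payoff against L: (-9)p + (-3)(1−p) = −6p − 3; against R: 6p + (-5)(1−p) = 11p − 5.
Setting these equal: −6p − 3 = 11p − 5 ⇒ −17p = -2 ⇒ p = 2/17, and the value is (-6)·(2/17) − 3 = -63/17.
For General C: with q = P(L), equating A's and B's payoffs gives −15q + 6 = 2q − 5 ⇒ q = 11/17.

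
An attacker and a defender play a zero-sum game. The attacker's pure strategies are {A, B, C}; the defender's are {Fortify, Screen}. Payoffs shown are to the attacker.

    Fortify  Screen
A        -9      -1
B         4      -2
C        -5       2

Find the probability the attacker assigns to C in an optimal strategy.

6/13

Row minima: A → -9, B → -2, C → -5; maximin = -2.
Column maxima: Fortify → 4, Screen → 2; minimax = 2.
-2 ≠ 2, so there is no saddle point; optimal play is mixed.
A is strictly dominated by C, so the attacker never plays it.
On the remaining 2×2 (B, C vs Fortify, Screen):
Let the attacker play B with probability p. Expected payoff against Fortify: 4p + (-5)(1−p) = 9p − 5; against Screen: (-2)p + 2(1−p) = −4p + 2.
Setting these equal: 9p − 5 = −4p + 2 ⇒ 13p = 7 ⇒ p = 7/13, and the value is (9)·(7/13) − 5 = -2/13.
For the defender: with q = P(Fortify), equating B's and C's payoffs gives 6q − 2 = −7q + 2 ⇒ q = 4/13.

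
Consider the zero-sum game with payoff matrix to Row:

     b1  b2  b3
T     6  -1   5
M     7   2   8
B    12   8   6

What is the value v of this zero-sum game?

13/2

Row minima: T → -1, M → 2, B → 6; maximin = 6.
Column maxima: b1 → 12, b2 → 8, b3 → 8; minimax = 8.
6 ≠ 8, so there is no saddle point; optimal play is mixed.
T is strictly dominated by M, so Row never plays it.
b1 is strictly dominated by b2 (it gives Row strictly more in every row), so Column never plays it.
On the remaining 2×2 (M, B vs b2, b3):
Let Row play M with probability p. Expected payoff against b2: 2p + 8(1−p) = −6p + 8; against b3: 8p + 6(1−p) = 2p + 6.
Setting these equal: −6p + 8 = 2p + 6 ⇒ −8p = -2 ⇒ p = 1/4, and the value is (-6)·(1/4) + 8 = 13/2.
For Column: with q = P(b2), equating M's and B's payoffs gives −6q + 8 = 2q + 6 ⇒ q = 1/4.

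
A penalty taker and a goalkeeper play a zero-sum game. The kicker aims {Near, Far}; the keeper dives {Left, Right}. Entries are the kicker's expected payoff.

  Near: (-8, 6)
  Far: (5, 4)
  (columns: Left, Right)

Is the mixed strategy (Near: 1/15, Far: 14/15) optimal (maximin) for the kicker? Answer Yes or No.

Yes

Against Left this mix gives (1/15)·(-8) + (14/15)·5 = 62/15.
Against Right this mix gives (1/15)·6 + (14/15)·4 = 62/15.
All of the keeper's active replies (Left, Right) yield 62/15, and no column does worse for the kicker. The mix makes the keeper indifferent and guarantees 62/15, so it is optimal.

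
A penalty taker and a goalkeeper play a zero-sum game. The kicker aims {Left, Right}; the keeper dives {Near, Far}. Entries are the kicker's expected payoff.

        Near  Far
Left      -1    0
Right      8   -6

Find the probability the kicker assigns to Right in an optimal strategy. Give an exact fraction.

Row minima: Left → -1, Right → -6; maximin = -1.
Column maxima: Near → 8, Far → 0; minimax = 0.
-1 ≠ 0, so there is no saddle point; optimal play is mixed.
Let the kicker play Left with probability p. Expected payoff against Near: (-1)p + 8(1−p) = −9p + 8; against Far: 0p + (-6)(1−p) = 6p − 6.
Setting these equal: −9p + 8 = 6p − 6 ⇒ −15p = -14 ⇒ p = 14/15, and the value is (-9)·(14/15) + 8 = -2/5.
For the keeper: with q = P(Near), equating Left's and Right's payoffs gives −q = 14q − 6 ⇒ q = 2/5.

1/15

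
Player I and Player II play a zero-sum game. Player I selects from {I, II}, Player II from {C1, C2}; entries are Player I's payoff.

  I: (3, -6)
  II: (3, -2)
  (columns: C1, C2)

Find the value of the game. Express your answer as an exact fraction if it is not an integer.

Row minima: I → -6, II → -2; maximin = -2.
Column maxima: C1 → 3, C2 → -2; minimax = -2.
Since maximin = minimax = -2, there is a saddle point and the value is -2.

-2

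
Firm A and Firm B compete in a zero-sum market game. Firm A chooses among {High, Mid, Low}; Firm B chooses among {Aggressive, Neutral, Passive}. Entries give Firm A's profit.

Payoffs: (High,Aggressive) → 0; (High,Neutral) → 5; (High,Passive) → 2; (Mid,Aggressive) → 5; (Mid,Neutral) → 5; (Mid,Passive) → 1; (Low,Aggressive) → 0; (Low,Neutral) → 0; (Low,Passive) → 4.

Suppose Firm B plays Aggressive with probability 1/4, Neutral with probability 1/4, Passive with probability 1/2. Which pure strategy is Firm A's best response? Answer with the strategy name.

Mid

Expected payoff of High: (1/4)·0 + (1/4)·5 + (1/2)·2 = 9/4.
Expected payoff of Mid: (1/4)·5 + (1/4)·5 + (1/2)·1 = 3.
Expected payoff of Low: (1/4)·0 + (1/4)·0 + (1/2)·4 = 2.
The largest is 3, so Firm A's best response is Mid.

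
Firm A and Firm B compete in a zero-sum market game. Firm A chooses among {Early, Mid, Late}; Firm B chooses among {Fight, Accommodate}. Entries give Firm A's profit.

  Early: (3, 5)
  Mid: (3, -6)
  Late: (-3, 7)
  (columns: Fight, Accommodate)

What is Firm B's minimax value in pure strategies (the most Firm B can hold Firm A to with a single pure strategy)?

3

Column maxima: Fight → 3, Accommodate → 7.
The smallest of these is 3.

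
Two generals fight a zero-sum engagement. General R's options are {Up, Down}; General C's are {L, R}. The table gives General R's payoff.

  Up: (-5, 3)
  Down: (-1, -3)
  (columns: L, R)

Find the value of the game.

Row minima: Up → -5, Down → -3; maximin = -3.
Column maxima: L → -1, R → 3; minimax = -1.
-3 ≠ -1, so there is no saddle point; optimal play is mixed.
Let General R play Up with probability p. Expected payoff against L: (-5)p + (-1)(1−p) = −4p − 1; against R: 3p + (-3)(1−p) = 6p − 3.
Setting these equal: −4p − 1 = 6p − 3 ⇒ −10p = -2 ⇒ p = 1/5, and the value is (-4)·(1/5) − 1 = -9/5.
For General C: with q = P(L), equating Up's and Down's payoffs gives −8q + 3 = 2q − 3 ⇒ q = 3/5.

-9/5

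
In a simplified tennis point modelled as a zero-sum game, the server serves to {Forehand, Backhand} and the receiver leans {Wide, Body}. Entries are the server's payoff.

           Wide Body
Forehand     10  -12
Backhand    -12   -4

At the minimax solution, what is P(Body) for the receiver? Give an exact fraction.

11/15

Row minima: Forehand → -12, Backhand → -12; maximin = -12.
Column maxima: Wide → 10, Body → -4; minimax = -4.
-12 ≠ -4, so there is no saddle point; optimal play is mixed.
Let the server play Forehand with probability p. Expected payoff against Wide: 10p + (-12)(1−p) = 22p − 12; against Body: (-12)p + (-4)(1−p) = −8p − 4.
Setting these equal: 22p − 12 = −8p − 4 ⇒ 30p = 8 ⇒ p = 4/15, and the value is (22)·(4/15) − 12 = -92/15.
For the receiver: with q = P(Wide), equating Forehand's and Backhand's payoffs gives 22q − 12 = −8q − 4 ⇒ q = 4/15.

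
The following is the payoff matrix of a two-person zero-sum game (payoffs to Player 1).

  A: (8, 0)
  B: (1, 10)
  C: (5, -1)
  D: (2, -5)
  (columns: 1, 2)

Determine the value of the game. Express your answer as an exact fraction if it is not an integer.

80/17

Row minima: A → 0, B → 1, C → -1, D → -5; maximin = 1.
Column maxima: 1 → 8, 2 → 10; minimax = 8.
1 ≠ 8, so there is no saddle point; optimal play is mixed.
C is strictly dominated by A, so Player 1 never plays it.
D is strictly dominated by A, so Player 1 never plays it.
On the remaining 2×2 (A, B vs 1, 2):
Let Player 1 play A with probability p. Expected payoff against 1: 8p + 1(1−p) = 7p + 1; against 2: 0p + 10(1−p) = −10p + 10.
Setting these equal: 7p + 1 = −10p + 10 ⇒ 17p = 9 ⇒ p = 9/17, and the value is (7)·(9/17) + 1 = 80/17.
For Player 2: with q = P(1), equating A's and B's payoffs gives 8q = −9q + 10 ⇒ q = 10/17.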